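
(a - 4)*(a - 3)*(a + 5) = a^3 - 2*a^2 - 23*a + 60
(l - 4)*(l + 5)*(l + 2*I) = l^3 + l^2 + 2*I*l^2 - 20*l + 2*I*l - 40*I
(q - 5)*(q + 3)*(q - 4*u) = q^3 - 4*q^2*u - 2*q^2 + 8*q*u - 15*q + 60*u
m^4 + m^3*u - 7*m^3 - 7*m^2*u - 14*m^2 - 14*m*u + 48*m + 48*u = (m - 8)*(m - 2)*(m + 3)*(m + u)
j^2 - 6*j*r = j*(j - 6*r)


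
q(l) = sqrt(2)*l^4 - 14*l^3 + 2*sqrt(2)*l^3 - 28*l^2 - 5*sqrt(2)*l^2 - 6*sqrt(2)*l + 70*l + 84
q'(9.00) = 839.39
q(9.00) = -1068.55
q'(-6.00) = -1946.04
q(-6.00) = 2698.23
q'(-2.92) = -160.27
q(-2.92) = -13.70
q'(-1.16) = 88.95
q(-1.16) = -14.55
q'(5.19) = -414.46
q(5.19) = -1077.10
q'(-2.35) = -32.15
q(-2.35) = -66.13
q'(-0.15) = 71.26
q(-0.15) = 74.02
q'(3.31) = -332.70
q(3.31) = -332.01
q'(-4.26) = -685.22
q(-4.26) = 514.90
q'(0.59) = 9.63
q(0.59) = 105.96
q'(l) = 4*sqrt(2)*l^3 - 42*l^2 + 6*sqrt(2)*l^2 - 56*l - 10*sqrt(2)*l - 6*sqrt(2) + 70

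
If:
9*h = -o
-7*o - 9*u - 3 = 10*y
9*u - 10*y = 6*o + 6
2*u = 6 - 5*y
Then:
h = 95/363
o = -285/121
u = 36/121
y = 654/605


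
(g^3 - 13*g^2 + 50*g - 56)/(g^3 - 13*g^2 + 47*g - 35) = (g^2 - 6*g + 8)/(g^2 - 6*g + 5)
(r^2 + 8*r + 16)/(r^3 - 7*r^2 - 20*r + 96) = (r + 4)/(r^2 - 11*r + 24)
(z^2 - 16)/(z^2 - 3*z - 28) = (z - 4)/(z - 7)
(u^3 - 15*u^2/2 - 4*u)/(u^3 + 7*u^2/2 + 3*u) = (2*u^2 - 15*u - 8)/(2*u^2 + 7*u + 6)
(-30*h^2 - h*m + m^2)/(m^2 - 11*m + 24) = (-30*h^2 - h*m + m^2)/(m^2 - 11*m + 24)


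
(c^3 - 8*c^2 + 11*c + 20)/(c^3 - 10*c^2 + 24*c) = (c^2 - 4*c - 5)/(c*(c - 6))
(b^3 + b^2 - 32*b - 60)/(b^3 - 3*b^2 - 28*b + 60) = (b + 2)/(b - 2)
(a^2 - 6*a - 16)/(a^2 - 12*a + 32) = (a + 2)/(a - 4)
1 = 1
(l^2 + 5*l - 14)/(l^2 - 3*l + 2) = (l + 7)/(l - 1)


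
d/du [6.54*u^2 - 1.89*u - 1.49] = 13.08*u - 1.89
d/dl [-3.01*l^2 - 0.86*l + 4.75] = -6.02*l - 0.86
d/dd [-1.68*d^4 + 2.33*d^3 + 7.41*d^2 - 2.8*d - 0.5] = -6.72*d^3 + 6.99*d^2 + 14.82*d - 2.8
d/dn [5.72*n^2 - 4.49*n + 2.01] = 11.44*n - 4.49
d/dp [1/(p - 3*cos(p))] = -(3*sin(p) + 1)/(p - 3*cos(p))^2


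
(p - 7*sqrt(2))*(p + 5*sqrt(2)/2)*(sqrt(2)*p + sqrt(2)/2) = sqrt(2)*p^3 - 9*p^2 + sqrt(2)*p^2/2 - 35*sqrt(2)*p - 9*p/2 - 35*sqrt(2)/2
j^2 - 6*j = j*(j - 6)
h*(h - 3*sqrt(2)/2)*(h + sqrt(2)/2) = h^3 - sqrt(2)*h^2 - 3*h/2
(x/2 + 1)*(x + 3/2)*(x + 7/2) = x^3/2 + 7*x^2/2 + 61*x/8 + 21/4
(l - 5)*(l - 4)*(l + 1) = l^3 - 8*l^2 + 11*l + 20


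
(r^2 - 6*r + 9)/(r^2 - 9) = (r - 3)/(r + 3)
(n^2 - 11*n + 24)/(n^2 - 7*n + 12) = (n - 8)/(n - 4)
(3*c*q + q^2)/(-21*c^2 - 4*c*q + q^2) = q/(-7*c + q)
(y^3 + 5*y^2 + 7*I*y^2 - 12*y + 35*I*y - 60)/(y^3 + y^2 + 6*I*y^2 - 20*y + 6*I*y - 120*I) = (y^2 + 7*I*y - 12)/(y^2 + y*(-4 + 6*I) - 24*I)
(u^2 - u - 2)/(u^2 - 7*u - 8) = (u - 2)/(u - 8)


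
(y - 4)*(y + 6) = y^2 + 2*y - 24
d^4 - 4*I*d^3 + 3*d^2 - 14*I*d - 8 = (d - 4*I)*(d - I)^2*(d + 2*I)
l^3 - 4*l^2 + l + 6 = (l - 3)*(l - 2)*(l + 1)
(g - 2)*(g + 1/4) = g^2 - 7*g/4 - 1/2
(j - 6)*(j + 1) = j^2 - 5*j - 6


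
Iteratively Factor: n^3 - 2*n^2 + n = (n - 1)*(n^2 - n) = n*(n - 1)*(n - 1)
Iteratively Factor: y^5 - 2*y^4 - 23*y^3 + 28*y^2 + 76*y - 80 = (y - 2)*(y^4 - 23*y^2 - 18*y + 40) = (y - 5)*(y - 2)*(y^3 + 5*y^2 + 2*y - 8) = (y - 5)*(y - 2)*(y + 2)*(y^2 + 3*y - 4) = (y - 5)*(y - 2)*(y + 2)*(y + 4)*(y - 1)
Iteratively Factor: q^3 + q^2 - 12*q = (q)*(q^2 + q - 12) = q*(q + 4)*(q - 3)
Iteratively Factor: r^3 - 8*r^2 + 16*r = (r - 4)*(r^2 - 4*r) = (r - 4)^2*(r)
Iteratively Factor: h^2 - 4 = (h + 2)*(h - 2)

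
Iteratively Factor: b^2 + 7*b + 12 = (b + 3)*(b + 4)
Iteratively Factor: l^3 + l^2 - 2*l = (l + 2)*(l^2 - l) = l*(l + 2)*(l - 1)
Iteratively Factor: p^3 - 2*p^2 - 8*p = (p)*(p^2 - 2*p - 8) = p*(p - 4)*(p + 2)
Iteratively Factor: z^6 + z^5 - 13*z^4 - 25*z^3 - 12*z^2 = (z - 4)*(z^5 + 5*z^4 + 7*z^3 + 3*z^2) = z*(z - 4)*(z^4 + 5*z^3 + 7*z^2 + 3*z) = z*(z - 4)*(z + 1)*(z^3 + 4*z^2 + 3*z) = z*(z - 4)*(z + 1)^2*(z^2 + 3*z) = z*(z - 4)*(z + 1)^2*(z + 3)*(z)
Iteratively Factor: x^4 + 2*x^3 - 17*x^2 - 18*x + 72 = (x - 2)*(x^3 + 4*x^2 - 9*x - 36) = (x - 2)*(x + 3)*(x^2 + x - 12) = (x - 2)*(x + 3)*(x + 4)*(x - 3)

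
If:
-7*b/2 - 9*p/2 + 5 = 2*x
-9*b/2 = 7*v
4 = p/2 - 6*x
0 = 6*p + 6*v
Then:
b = 38/39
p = 57/91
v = -57/91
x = -671/1092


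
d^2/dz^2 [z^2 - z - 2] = 2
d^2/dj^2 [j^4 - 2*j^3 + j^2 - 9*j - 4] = 12*j^2 - 12*j + 2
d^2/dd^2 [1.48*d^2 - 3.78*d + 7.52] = 2.96000000000000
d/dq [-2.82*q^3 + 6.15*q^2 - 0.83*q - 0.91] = -8.46*q^2 + 12.3*q - 0.83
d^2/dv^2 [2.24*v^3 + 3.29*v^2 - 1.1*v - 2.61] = 13.44*v + 6.58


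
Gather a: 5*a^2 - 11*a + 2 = 5*a^2 - 11*a + 2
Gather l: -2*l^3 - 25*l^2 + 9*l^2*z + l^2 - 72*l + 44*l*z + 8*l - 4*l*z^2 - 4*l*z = -2*l^3 + l^2*(9*z - 24) + l*(-4*z^2 + 40*z - 64)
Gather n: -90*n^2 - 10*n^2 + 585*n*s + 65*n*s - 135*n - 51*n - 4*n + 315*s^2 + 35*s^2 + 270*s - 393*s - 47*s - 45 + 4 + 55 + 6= -100*n^2 + n*(650*s - 190) + 350*s^2 - 170*s + 20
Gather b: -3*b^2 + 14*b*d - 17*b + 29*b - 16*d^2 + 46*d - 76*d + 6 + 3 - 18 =-3*b^2 + b*(14*d + 12) - 16*d^2 - 30*d - 9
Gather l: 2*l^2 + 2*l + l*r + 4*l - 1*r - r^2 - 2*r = 2*l^2 + l*(r + 6) - r^2 - 3*r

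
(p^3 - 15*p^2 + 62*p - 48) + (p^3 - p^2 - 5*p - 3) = 2*p^3 - 16*p^2 + 57*p - 51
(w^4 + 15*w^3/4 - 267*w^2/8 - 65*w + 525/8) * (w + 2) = w^5 + 23*w^4/4 - 207*w^3/8 - 527*w^2/4 - 515*w/8 + 525/4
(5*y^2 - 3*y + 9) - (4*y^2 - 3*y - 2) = y^2 + 11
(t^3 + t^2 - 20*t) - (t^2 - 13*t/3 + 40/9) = t^3 - 47*t/3 - 40/9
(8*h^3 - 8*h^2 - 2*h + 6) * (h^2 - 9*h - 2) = 8*h^5 - 80*h^4 + 54*h^3 + 40*h^2 - 50*h - 12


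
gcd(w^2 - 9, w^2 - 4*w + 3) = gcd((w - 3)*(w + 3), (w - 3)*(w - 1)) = w - 3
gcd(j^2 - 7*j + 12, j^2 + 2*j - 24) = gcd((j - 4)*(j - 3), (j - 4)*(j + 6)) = j - 4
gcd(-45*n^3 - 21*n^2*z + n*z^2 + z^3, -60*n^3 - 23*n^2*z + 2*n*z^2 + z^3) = -15*n^2 - 2*n*z + z^2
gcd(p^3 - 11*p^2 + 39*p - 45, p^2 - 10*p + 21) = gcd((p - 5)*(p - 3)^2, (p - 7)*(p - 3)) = p - 3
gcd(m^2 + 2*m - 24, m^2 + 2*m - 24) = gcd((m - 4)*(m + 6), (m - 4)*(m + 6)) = m^2 + 2*m - 24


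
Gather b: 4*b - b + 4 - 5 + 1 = 3*b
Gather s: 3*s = 3*s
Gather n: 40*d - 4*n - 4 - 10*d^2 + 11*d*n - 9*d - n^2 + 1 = -10*d^2 + 31*d - n^2 + n*(11*d - 4) - 3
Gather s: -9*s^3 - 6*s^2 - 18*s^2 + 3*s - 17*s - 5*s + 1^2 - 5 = -9*s^3 - 24*s^2 - 19*s - 4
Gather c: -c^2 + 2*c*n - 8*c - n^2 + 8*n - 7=-c^2 + c*(2*n - 8) - n^2 + 8*n - 7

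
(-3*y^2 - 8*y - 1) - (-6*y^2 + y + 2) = 3*y^2 - 9*y - 3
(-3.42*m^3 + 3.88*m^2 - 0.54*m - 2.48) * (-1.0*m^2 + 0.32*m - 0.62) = 3.42*m^5 - 4.9744*m^4 + 3.902*m^3 - 0.0983999999999998*m^2 - 0.4588*m + 1.5376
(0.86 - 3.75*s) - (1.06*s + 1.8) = -4.81*s - 0.94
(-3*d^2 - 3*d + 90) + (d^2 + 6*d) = -2*d^2 + 3*d + 90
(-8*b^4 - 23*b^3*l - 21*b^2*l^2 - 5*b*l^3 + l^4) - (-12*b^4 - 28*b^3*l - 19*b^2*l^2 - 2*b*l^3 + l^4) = 4*b^4 + 5*b^3*l - 2*b^2*l^2 - 3*b*l^3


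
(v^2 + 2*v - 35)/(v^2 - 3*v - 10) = (v + 7)/(v + 2)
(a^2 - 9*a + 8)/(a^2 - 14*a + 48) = (a - 1)/(a - 6)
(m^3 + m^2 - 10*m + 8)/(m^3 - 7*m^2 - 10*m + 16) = (m^2 + 2*m - 8)/(m^2 - 6*m - 16)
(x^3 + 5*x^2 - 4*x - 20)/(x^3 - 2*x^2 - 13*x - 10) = (x^2 + 3*x - 10)/(x^2 - 4*x - 5)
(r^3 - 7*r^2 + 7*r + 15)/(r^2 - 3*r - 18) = (-r^3 + 7*r^2 - 7*r - 15)/(-r^2 + 3*r + 18)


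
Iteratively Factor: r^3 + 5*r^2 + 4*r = (r + 1)*(r^2 + 4*r) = r*(r + 1)*(r + 4)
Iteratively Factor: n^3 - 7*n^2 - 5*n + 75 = (n - 5)*(n^2 - 2*n - 15) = (n - 5)*(n + 3)*(n - 5)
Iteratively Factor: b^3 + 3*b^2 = (b + 3)*(b^2) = b*(b + 3)*(b)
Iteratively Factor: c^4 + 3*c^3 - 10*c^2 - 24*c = (c + 2)*(c^3 + c^2 - 12*c) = (c - 3)*(c + 2)*(c^2 + 4*c) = (c - 3)*(c + 2)*(c + 4)*(c)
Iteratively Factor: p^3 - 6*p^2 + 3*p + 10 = (p - 5)*(p^2 - p - 2) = (p - 5)*(p + 1)*(p - 2)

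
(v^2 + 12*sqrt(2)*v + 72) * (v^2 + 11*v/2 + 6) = v^4 + 11*v^3/2 + 12*sqrt(2)*v^3 + 78*v^2 + 66*sqrt(2)*v^2 + 72*sqrt(2)*v + 396*v + 432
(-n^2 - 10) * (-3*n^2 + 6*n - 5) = 3*n^4 - 6*n^3 + 35*n^2 - 60*n + 50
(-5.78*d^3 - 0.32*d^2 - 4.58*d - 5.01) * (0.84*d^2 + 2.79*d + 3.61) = -4.8552*d^5 - 16.395*d^4 - 25.6058*d^3 - 18.1418*d^2 - 30.5117*d - 18.0861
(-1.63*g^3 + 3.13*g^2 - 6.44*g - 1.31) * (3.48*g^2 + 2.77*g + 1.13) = -5.6724*g^5 + 6.3773*g^4 - 15.583*g^3 - 18.8607*g^2 - 10.9059*g - 1.4803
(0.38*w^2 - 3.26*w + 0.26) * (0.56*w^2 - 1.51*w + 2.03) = 0.2128*w^4 - 2.3994*w^3 + 5.8396*w^2 - 7.0104*w + 0.5278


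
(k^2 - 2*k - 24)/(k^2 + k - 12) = (k - 6)/(k - 3)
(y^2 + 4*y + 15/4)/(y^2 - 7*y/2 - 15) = (y + 3/2)/(y - 6)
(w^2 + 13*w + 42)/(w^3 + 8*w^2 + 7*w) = (w + 6)/(w*(w + 1))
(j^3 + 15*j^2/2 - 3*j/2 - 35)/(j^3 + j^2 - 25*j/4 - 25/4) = 2*(j^2 + 5*j - 14)/(2*j^2 - 3*j - 5)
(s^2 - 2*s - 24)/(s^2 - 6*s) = (s + 4)/s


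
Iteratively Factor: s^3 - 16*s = (s + 4)*(s^2 - 4*s) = (s - 4)*(s + 4)*(s)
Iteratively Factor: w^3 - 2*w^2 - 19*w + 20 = (w - 1)*(w^2 - w - 20) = (w - 5)*(w - 1)*(w + 4)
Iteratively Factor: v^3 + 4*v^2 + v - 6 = (v - 1)*(v^2 + 5*v + 6) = (v - 1)*(v + 3)*(v + 2)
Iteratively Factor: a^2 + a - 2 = (a + 2)*(a - 1)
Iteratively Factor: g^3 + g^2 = (g)*(g^2 + g) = g^2*(g + 1)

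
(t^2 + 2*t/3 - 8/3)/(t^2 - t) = (3*t^2 + 2*t - 8)/(3*t*(t - 1))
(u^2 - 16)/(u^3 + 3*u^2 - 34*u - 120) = (u - 4)/(u^2 - u - 30)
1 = 1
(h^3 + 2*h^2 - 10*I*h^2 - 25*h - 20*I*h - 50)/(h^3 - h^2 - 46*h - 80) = (h^2 - 10*I*h - 25)/(h^2 - 3*h - 40)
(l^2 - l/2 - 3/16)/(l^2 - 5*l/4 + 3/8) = (4*l + 1)/(2*(2*l - 1))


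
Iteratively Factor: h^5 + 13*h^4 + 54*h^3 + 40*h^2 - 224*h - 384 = (h + 3)*(h^4 + 10*h^3 + 24*h^2 - 32*h - 128) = (h + 3)*(h + 4)*(h^3 + 6*h^2 - 32) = (h - 2)*(h + 3)*(h + 4)*(h^2 + 8*h + 16) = (h - 2)*(h + 3)*(h + 4)^2*(h + 4)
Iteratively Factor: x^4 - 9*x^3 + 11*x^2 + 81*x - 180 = (x + 3)*(x^3 - 12*x^2 + 47*x - 60) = (x - 4)*(x + 3)*(x^2 - 8*x + 15) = (x - 4)*(x - 3)*(x + 3)*(x - 5)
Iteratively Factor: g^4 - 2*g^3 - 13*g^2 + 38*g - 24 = (g - 1)*(g^3 - g^2 - 14*g + 24) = (g - 1)*(g + 4)*(g^2 - 5*g + 6) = (g - 2)*(g - 1)*(g + 4)*(g - 3)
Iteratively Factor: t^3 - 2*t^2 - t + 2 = (t - 2)*(t^2 - 1) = (t - 2)*(t + 1)*(t - 1)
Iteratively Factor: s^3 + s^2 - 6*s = (s)*(s^2 + s - 6) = s*(s + 3)*(s - 2)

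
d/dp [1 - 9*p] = -9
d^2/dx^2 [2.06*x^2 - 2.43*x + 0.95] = 4.12000000000000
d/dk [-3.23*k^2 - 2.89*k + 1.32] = -6.46*k - 2.89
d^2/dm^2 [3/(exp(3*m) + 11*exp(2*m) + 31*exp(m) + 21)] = 3*(2*(3*exp(2*m) + 22*exp(m) + 31)^2*exp(m) - (9*exp(2*m) + 44*exp(m) + 31)*(exp(3*m) + 11*exp(2*m) + 31*exp(m) + 21))*exp(m)/(exp(3*m) + 11*exp(2*m) + 31*exp(m) + 21)^3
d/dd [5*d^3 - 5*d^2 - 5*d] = 15*d^2 - 10*d - 5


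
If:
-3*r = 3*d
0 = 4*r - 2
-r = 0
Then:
No Solution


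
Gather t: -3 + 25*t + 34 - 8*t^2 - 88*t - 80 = -8*t^2 - 63*t - 49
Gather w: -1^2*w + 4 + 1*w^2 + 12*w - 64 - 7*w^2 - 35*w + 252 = -6*w^2 - 24*w + 192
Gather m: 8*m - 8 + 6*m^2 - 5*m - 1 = 6*m^2 + 3*m - 9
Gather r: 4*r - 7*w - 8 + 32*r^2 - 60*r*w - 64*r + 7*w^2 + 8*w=32*r^2 + r*(-60*w - 60) + 7*w^2 + w - 8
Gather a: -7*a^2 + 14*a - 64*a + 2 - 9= -7*a^2 - 50*a - 7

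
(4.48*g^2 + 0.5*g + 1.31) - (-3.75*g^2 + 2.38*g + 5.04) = 8.23*g^2 - 1.88*g - 3.73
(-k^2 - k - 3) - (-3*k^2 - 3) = 2*k^2 - k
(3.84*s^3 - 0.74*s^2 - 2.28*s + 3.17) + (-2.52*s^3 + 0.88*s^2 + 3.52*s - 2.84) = 1.32*s^3 + 0.14*s^2 + 1.24*s + 0.33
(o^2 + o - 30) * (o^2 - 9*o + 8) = o^4 - 8*o^3 - 31*o^2 + 278*o - 240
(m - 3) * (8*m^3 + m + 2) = 8*m^4 - 24*m^3 + m^2 - m - 6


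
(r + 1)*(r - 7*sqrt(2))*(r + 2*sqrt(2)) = r^3 - 5*sqrt(2)*r^2 + r^2 - 28*r - 5*sqrt(2)*r - 28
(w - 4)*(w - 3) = w^2 - 7*w + 12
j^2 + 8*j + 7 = (j + 1)*(j + 7)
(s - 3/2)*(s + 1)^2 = s^3 + s^2/2 - 2*s - 3/2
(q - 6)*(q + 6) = q^2 - 36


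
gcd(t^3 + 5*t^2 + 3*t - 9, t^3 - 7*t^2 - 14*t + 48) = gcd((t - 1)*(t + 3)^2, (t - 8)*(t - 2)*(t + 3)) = t + 3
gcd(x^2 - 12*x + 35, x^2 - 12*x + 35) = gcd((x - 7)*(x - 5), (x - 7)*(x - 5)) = x^2 - 12*x + 35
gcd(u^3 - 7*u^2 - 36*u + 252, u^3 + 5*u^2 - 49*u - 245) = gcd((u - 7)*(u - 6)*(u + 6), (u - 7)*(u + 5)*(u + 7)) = u - 7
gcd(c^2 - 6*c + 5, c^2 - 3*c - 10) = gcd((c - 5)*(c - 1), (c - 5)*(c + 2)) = c - 5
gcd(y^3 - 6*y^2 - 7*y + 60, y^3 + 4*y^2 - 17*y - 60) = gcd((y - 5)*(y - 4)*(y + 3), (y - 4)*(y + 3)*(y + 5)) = y^2 - y - 12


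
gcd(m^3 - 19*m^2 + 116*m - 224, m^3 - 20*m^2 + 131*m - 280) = m^2 - 15*m + 56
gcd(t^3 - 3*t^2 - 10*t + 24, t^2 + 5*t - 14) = t - 2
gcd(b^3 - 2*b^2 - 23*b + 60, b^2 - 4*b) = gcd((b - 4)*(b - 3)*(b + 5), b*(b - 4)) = b - 4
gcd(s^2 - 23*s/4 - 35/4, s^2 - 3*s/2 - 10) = 1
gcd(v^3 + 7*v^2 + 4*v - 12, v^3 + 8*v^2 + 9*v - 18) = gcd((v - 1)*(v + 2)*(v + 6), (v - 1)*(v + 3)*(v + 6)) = v^2 + 5*v - 6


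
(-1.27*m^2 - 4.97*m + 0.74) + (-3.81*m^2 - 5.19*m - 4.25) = -5.08*m^2 - 10.16*m - 3.51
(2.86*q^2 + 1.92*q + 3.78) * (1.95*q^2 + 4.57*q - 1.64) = 5.577*q^4 + 16.8142*q^3 + 11.455*q^2 + 14.1258*q - 6.1992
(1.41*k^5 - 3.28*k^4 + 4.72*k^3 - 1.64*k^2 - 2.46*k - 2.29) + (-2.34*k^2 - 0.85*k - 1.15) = 1.41*k^5 - 3.28*k^4 + 4.72*k^3 - 3.98*k^2 - 3.31*k - 3.44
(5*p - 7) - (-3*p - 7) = 8*p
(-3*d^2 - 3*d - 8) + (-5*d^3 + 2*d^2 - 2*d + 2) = -5*d^3 - d^2 - 5*d - 6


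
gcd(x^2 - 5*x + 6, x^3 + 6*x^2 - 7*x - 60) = x - 3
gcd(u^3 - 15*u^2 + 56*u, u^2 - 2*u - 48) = u - 8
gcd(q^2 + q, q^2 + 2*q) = q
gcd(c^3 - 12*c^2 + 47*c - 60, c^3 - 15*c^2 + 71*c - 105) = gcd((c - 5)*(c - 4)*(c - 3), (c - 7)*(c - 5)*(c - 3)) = c^2 - 8*c + 15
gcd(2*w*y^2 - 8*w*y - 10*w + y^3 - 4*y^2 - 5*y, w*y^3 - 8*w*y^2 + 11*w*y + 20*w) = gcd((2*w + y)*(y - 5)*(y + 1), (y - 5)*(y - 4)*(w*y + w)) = y^2 - 4*y - 5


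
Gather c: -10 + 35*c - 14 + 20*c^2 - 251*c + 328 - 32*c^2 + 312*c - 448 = -12*c^2 + 96*c - 144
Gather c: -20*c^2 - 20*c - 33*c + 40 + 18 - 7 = -20*c^2 - 53*c + 51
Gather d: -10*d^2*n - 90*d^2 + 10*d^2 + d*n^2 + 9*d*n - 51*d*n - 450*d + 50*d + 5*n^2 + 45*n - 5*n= d^2*(-10*n - 80) + d*(n^2 - 42*n - 400) + 5*n^2 + 40*n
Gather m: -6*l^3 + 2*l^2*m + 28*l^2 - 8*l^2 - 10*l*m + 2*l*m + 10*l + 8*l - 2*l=-6*l^3 + 20*l^2 + 16*l + m*(2*l^2 - 8*l)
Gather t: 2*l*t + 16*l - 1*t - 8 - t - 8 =16*l + t*(2*l - 2) - 16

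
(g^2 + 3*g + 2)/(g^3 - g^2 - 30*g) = (g^2 + 3*g + 2)/(g*(g^2 - g - 30))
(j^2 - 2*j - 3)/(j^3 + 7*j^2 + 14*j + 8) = (j - 3)/(j^2 + 6*j + 8)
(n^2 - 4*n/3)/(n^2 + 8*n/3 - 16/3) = n/(n + 4)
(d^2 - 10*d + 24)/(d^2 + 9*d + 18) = (d^2 - 10*d + 24)/(d^2 + 9*d + 18)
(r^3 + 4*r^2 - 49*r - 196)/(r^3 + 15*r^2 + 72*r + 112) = (r - 7)/(r + 4)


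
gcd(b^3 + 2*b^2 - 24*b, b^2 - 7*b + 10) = 1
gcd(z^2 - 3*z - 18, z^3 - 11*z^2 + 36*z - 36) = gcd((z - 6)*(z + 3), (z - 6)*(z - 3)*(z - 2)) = z - 6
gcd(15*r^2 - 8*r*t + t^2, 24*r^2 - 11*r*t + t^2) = 3*r - t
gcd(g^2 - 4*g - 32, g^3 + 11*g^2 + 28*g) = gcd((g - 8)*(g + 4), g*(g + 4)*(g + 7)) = g + 4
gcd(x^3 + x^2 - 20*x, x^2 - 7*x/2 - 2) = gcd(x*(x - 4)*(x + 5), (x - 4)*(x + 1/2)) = x - 4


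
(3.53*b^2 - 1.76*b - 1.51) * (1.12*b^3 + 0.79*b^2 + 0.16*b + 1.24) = 3.9536*b^5 + 0.8175*b^4 - 2.5168*b^3 + 2.9027*b^2 - 2.424*b - 1.8724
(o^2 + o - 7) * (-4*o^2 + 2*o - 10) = -4*o^4 - 2*o^3 + 20*o^2 - 24*o + 70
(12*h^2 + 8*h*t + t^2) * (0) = 0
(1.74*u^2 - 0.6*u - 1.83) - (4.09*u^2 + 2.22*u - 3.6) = -2.35*u^2 - 2.82*u + 1.77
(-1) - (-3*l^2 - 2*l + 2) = 3*l^2 + 2*l - 3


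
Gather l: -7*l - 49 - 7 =-7*l - 56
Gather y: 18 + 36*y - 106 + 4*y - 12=40*y - 100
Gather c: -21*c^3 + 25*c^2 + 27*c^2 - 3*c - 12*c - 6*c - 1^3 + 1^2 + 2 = -21*c^3 + 52*c^2 - 21*c + 2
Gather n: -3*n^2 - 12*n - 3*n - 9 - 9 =-3*n^2 - 15*n - 18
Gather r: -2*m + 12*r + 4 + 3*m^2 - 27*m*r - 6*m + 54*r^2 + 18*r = 3*m^2 - 8*m + 54*r^2 + r*(30 - 27*m) + 4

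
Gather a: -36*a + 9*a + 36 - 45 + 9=-27*a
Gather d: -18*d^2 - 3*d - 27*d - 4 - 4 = -18*d^2 - 30*d - 8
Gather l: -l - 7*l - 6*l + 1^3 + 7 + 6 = 14 - 14*l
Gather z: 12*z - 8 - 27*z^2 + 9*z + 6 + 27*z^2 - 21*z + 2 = 0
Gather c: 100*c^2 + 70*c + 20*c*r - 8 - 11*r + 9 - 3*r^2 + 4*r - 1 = 100*c^2 + c*(20*r + 70) - 3*r^2 - 7*r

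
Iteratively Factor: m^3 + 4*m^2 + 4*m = (m + 2)*(m^2 + 2*m) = m*(m + 2)*(m + 2)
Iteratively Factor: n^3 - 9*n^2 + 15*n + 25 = (n - 5)*(n^2 - 4*n - 5) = (n - 5)*(n + 1)*(n - 5)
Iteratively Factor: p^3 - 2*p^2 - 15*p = (p - 5)*(p^2 + 3*p) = p*(p - 5)*(p + 3)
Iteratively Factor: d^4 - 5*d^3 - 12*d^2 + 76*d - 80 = (d + 4)*(d^3 - 9*d^2 + 24*d - 20) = (d - 2)*(d + 4)*(d^2 - 7*d + 10) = (d - 2)^2*(d + 4)*(d - 5)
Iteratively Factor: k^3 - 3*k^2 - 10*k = (k + 2)*(k^2 - 5*k) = (k - 5)*(k + 2)*(k)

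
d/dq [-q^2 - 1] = -2*q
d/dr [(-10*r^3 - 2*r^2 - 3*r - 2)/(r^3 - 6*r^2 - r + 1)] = (62*r^4 + 26*r^3 - 40*r^2 - 28*r - 5)/(r^6 - 12*r^5 + 34*r^4 + 14*r^3 - 11*r^2 - 2*r + 1)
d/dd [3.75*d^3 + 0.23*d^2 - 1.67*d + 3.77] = 11.25*d^2 + 0.46*d - 1.67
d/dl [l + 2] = 1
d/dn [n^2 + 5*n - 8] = 2*n + 5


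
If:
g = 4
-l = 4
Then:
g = 4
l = -4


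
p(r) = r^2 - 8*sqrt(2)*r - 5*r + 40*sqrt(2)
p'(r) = 2*r - 8*sqrt(2) - 5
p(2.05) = 27.33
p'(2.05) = -12.21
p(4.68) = 2.12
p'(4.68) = -6.95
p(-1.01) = 74.07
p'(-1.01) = -18.33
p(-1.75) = 88.18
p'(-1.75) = -19.81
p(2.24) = 25.04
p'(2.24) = -11.83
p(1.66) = 32.24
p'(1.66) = -12.99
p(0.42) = 49.89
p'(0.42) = -15.47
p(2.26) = 24.81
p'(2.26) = -11.79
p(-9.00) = 284.39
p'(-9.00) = -34.31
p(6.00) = -5.31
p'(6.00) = -4.31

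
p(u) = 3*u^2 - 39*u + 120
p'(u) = 6*u - 39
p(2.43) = 42.94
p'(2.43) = -24.42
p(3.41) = 21.89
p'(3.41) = -18.54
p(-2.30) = 225.57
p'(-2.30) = -52.80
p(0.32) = 107.83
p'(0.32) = -37.08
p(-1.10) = 166.53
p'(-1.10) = -45.60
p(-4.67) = 367.56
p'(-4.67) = -67.02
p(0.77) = 91.75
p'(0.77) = -34.38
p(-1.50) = 185.25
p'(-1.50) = -48.00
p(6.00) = -6.00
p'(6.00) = -3.00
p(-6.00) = 462.00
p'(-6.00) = -75.00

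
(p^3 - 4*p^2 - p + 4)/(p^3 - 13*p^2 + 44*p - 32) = (p + 1)/(p - 8)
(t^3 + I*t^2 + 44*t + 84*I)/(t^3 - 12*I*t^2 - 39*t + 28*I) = (t^2 + 8*I*t - 12)/(t^2 - 5*I*t - 4)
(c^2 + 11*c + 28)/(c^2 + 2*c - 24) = (c^2 + 11*c + 28)/(c^2 + 2*c - 24)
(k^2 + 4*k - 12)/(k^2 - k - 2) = (k + 6)/(k + 1)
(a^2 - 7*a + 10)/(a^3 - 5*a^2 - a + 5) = (a - 2)/(a^2 - 1)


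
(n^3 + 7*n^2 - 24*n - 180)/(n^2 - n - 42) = (n^2 + n - 30)/(n - 7)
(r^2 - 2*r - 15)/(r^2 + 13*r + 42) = (r^2 - 2*r - 15)/(r^2 + 13*r + 42)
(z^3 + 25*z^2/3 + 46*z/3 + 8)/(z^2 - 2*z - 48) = (3*z^2 + 7*z + 4)/(3*(z - 8))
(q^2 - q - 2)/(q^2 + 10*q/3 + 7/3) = 3*(q - 2)/(3*q + 7)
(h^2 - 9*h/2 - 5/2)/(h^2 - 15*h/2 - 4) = (h - 5)/(h - 8)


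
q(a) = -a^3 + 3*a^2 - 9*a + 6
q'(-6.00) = -153.00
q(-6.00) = 384.00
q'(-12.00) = -513.00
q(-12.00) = 2274.00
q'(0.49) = -6.78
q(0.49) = 2.19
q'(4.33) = -39.27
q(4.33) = -57.91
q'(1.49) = -6.72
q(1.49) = -4.06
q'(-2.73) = -47.74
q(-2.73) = 73.28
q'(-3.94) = -79.21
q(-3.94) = 149.19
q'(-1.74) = -28.52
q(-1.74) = 36.01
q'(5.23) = -59.68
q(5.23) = -102.07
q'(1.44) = -6.58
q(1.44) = -3.73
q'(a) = -3*a^2 + 6*a - 9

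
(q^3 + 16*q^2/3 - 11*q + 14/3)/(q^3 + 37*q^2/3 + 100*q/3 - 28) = (q - 1)/(q + 6)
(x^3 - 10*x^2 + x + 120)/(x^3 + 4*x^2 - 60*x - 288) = (x^2 - 2*x - 15)/(x^2 + 12*x + 36)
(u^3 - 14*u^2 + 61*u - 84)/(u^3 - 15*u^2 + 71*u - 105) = (u - 4)/(u - 5)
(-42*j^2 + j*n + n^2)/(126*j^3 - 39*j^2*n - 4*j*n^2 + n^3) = (-42*j^2 + j*n + n^2)/(126*j^3 - 39*j^2*n - 4*j*n^2 + n^3)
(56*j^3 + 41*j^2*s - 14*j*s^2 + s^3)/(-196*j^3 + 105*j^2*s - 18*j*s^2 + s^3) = (-8*j^2 - 7*j*s + s^2)/(28*j^2 - 11*j*s + s^2)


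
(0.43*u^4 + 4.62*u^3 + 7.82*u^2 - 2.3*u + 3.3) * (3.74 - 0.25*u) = -0.1075*u^5 + 0.4532*u^4 + 15.3238*u^3 + 29.8218*u^2 - 9.427*u + 12.342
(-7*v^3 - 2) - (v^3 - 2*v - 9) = -8*v^3 + 2*v + 7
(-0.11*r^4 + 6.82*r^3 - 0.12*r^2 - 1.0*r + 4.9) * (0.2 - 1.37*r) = 0.1507*r^5 - 9.3654*r^4 + 1.5284*r^3 + 1.346*r^2 - 6.913*r + 0.98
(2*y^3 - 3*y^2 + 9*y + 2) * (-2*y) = -4*y^4 + 6*y^3 - 18*y^2 - 4*y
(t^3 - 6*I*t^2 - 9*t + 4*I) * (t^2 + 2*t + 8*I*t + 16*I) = t^5 + 2*t^4 + 2*I*t^4 + 39*t^3 + 4*I*t^3 + 78*t^2 - 68*I*t^2 - 32*t - 136*I*t - 64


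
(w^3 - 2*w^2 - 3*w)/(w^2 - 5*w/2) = 2*(w^2 - 2*w - 3)/(2*w - 5)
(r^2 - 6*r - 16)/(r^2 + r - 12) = (r^2 - 6*r - 16)/(r^2 + r - 12)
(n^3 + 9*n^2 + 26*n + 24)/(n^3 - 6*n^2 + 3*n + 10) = (n^3 + 9*n^2 + 26*n + 24)/(n^3 - 6*n^2 + 3*n + 10)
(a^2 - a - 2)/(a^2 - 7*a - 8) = (a - 2)/(a - 8)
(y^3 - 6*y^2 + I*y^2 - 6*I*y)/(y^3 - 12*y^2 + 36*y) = (y + I)/(y - 6)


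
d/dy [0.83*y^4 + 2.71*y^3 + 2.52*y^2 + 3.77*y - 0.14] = 3.32*y^3 + 8.13*y^2 + 5.04*y + 3.77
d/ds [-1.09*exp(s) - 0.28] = -1.09*exp(s)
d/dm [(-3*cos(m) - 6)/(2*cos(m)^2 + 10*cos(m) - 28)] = 3*(sin(m)^2 - 4*cos(m) - 25)*sin(m)/(2*(cos(m)^2 + 5*cos(m) - 14)^2)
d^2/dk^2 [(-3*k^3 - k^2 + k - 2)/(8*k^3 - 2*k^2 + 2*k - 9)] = 2*(-112*k^6 + 336*k^5 - 2064*k^4 - 222*k^3 + 528*k^2 - 1191*k - 35)/(512*k^9 - 384*k^8 + 480*k^7 - 1928*k^6 + 984*k^5 - 996*k^4 + 2168*k^3 - 594*k^2 + 486*k - 729)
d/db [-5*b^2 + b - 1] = 1 - 10*b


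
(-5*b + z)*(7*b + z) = -35*b^2 + 2*b*z + z^2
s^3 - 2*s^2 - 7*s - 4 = (s - 4)*(s + 1)^2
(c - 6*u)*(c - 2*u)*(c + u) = c^3 - 7*c^2*u + 4*c*u^2 + 12*u^3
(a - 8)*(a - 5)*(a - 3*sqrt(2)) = a^3 - 13*a^2 - 3*sqrt(2)*a^2 + 40*a + 39*sqrt(2)*a - 120*sqrt(2)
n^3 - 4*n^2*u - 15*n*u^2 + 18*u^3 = (n - 6*u)*(n - u)*(n + 3*u)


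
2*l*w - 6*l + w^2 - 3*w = (2*l + w)*(w - 3)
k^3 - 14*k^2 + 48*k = k*(k - 8)*(k - 6)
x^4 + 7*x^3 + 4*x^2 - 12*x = x*(x - 1)*(x + 2)*(x + 6)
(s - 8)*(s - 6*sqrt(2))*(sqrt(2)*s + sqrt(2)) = sqrt(2)*s^3 - 12*s^2 - 7*sqrt(2)*s^2 - 8*sqrt(2)*s + 84*s + 96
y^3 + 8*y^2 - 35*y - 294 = (y - 6)*(y + 7)^2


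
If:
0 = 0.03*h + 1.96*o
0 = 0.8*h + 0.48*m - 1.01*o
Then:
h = -65.3333333333333*o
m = 110.993055555556*o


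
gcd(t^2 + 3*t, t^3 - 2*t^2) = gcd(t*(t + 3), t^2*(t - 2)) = t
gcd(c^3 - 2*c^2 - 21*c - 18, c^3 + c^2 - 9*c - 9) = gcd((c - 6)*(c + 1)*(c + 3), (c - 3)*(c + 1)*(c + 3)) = c^2 + 4*c + 3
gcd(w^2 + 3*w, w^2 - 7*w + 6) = 1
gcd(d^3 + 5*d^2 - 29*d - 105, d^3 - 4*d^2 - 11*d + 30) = d^2 - 2*d - 15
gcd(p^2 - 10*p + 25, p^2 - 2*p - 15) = p - 5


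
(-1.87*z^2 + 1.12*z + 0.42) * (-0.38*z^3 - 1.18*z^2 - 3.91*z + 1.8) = 0.7106*z^5 + 1.781*z^4 + 5.8305*z^3 - 8.2408*z^2 + 0.3738*z + 0.756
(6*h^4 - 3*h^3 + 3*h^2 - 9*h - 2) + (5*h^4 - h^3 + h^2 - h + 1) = 11*h^4 - 4*h^3 + 4*h^2 - 10*h - 1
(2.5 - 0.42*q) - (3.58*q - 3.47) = 5.97 - 4.0*q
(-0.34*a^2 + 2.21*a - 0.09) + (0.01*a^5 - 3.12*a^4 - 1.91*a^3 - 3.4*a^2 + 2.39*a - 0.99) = 0.01*a^5 - 3.12*a^4 - 1.91*a^3 - 3.74*a^2 + 4.6*a - 1.08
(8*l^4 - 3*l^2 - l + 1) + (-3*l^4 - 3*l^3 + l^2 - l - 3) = 5*l^4 - 3*l^3 - 2*l^2 - 2*l - 2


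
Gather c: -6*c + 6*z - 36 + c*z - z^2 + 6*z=c*(z - 6) - z^2 + 12*z - 36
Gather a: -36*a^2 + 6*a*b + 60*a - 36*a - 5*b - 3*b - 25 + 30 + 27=-36*a^2 + a*(6*b + 24) - 8*b + 32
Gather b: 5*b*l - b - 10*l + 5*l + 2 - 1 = b*(5*l - 1) - 5*l + 1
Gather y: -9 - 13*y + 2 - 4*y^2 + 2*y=-4*y^2 - 11*y - 7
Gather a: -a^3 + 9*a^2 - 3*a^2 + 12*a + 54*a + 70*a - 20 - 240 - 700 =-a^3 + 6*a^2 + 136*a - 960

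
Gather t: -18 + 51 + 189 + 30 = 252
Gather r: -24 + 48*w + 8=48*w - 16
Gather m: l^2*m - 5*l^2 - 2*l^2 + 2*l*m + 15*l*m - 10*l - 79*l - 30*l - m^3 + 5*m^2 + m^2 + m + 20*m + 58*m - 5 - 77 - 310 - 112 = -7*l^2 - 119*l - m^3 + 6*m^2 + m*(l^2 + 17*l + 79) - 504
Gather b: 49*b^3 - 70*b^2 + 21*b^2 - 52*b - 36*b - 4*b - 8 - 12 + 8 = 49*b^3 - 49*b^2 - 92*b - 12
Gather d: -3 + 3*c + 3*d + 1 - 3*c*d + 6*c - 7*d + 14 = 9*c + d*(-3*c - 4) + 12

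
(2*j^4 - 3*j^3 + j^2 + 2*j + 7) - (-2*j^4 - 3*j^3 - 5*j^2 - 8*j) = 4*j^4 + 6*j^2 + 10*j + 7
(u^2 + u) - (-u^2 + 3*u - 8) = 2*u^2 - 2*u + 8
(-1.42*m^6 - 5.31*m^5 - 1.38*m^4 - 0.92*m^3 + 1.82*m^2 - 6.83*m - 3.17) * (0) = 0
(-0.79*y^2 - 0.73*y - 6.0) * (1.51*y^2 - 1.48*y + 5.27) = -1.1929*y^4 + 0.0669*y^3 - 12.1429*y^2 + 5.0329*y - 31.62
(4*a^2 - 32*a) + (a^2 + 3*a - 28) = 5*a^2 - 29*a - 28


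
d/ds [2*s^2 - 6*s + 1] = 4*s - 6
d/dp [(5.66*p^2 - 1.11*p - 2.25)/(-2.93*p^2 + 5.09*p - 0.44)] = (25.5571*p^2 - 18.1658*p + 11.9409)/(8.5849*p^4 - 29.8274*p^3 + 28.4865*p^2 - 4.4792*p + 0.1936)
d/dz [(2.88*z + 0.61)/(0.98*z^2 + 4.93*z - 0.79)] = (2.8224*z^2 + 14.1984*z - (1.96*z + 4.93)*(2.88*z + 0.61) - 2.2752)/(0.98*z^2 + 4.93*z - 0.79)^2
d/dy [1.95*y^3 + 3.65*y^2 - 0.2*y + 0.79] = 5.85*y^2 + 7.3*y - 0.2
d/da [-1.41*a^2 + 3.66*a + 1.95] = 3.66 - 2.82*a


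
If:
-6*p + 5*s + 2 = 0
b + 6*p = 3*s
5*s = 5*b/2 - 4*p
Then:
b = -21/20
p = -1/16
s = -19/40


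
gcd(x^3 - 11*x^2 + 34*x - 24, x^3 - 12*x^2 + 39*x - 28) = x^2 - 5*x + 4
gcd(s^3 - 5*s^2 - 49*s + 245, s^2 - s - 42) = s - 7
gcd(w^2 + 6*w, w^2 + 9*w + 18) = w + 6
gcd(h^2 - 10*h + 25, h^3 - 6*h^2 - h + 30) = h - 5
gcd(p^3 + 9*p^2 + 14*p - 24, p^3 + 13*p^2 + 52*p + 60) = p + 6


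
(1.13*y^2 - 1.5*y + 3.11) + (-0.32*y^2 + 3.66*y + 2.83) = 0.81*y^2 + 2.16*y + 5.94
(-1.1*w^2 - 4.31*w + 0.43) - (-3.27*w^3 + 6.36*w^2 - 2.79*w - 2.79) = 3.27*w^3 - 7.46*w^2 - 1.52*w + 3.22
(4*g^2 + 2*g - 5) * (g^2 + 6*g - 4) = 4*g^4 + 26*g^3 - 9*g^2 - 38*g + 20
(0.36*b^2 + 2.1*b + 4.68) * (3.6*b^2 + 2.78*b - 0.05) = 1.296*b^4 + 8.5608*b^3 + 22.668*b^2 + 12.9054*b - 0.234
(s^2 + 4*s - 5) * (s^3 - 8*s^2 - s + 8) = s^5 - 4*s^4 - 38*s^3 + 44*s^2 + 37*s - 40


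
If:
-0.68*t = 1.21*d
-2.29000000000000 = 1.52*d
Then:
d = -1.51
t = 2.68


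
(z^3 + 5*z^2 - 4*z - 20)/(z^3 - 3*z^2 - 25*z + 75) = (z^2 - 4)/(z^2 - 8*z + 15)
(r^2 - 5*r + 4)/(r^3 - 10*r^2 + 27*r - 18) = (r - 4)/(r^2 - 9*r + 18)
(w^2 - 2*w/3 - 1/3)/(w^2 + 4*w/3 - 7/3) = (3*w + 1)/(3*w + 7)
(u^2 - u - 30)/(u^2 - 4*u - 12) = (u + 5)/(u + 2)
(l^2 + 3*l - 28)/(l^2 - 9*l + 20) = (l + 7)/(l - 5)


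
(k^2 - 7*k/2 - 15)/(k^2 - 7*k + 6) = (k + 5/2)/(k - 1)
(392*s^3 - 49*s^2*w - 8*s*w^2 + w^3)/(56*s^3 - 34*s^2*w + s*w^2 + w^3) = (56*s^2 - 15*s*w + w^2)/(8*s^2 - 6*s*w + w^2)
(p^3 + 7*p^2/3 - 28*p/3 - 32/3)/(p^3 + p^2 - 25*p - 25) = (3*p^2 + 4*p - 32)/(3*(p^2 - 25))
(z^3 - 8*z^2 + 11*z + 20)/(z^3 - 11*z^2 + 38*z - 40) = (z + 1)/(z - 2)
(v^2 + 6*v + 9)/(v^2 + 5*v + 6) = (v + 3)/(v + 2)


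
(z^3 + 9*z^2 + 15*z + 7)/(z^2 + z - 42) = (z^2 + 2*z + 1)/(z - 6)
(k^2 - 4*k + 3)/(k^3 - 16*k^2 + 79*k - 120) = (k - 1)/(k^2 - 13*k + 40)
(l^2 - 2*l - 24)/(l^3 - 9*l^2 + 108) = (l + 4)/(l^2 - 3*l - 18)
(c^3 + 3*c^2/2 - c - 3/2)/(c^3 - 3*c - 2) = (c^2 + c/2 - 3/2)/(c^2 - c - 2)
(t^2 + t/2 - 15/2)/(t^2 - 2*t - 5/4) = 2*(t + 3)/(2*t + 1)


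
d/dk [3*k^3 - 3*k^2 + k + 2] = 9*k^2 - 6*k + 1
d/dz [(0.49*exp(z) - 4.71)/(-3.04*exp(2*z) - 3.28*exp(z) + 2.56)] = (1.4896*exp(2*z) - 28.6368*exp(z) - 14.1944)*exp(z)/(9.2416*exp(4*z) + 19.9424*exp(3*z) - 4.8064*exp(2*z) - 16.7936*exp(z) + 6.5536)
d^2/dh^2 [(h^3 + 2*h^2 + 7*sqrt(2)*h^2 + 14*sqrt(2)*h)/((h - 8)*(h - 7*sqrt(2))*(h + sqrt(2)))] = 2*(10*h^6 + 13*sqrt(2)*h^6 - 102*sqrt(2)*h^5 + 42*h^5 - 3108*h^4 - 330*sqrt(2)*h^4 - 212*sqrt(2)*h^3 + 10604*h^3 + 28896*h^2 + 29568*sqrt(2)*h^2 + 37632*sqrt(2)*h + 94080*h - 125440 + 109760*sqrt(2))/(h^9 - 18*sqrt(2)*h^8 - 24*h^8 + 366*h^7 + 432*sqrt(2)*h^7 - 3384*sqrt(2)*h^6 - 4688*h^6 + 7488*sqrt(2)*h^5 + 30972*h^5 - 30624*h^4 + 10296*sqrt(2)*h^4 - 470456*h^3 + 47808*sqrt(2)*h^3 - 677376*sqrt(2)*h^2 + 1313088*h^2 - 526848*h + 1806336*sqrt(2)*h + 1404928)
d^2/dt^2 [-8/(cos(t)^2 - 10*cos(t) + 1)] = 4*(-8*sin(t)^4 + 196*sin(t)^2 - 95*cos(t) + 15*cos(3*t) + 208)/(sin(t)^2 + 10*cos(t) - 2)^3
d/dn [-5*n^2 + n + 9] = 1 - 10*n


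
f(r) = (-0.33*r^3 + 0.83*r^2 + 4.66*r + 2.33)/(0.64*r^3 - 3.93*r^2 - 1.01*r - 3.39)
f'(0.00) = -1.17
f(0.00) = -0.69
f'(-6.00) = 0.03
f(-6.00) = -0.27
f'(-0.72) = -0.49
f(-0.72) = 0.10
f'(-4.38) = 0.06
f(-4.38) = -0.20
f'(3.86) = 0.17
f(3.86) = -0.47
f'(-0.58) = -0.78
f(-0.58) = 0.01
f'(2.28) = 0.17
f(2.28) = -0.72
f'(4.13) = 0.19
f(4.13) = -0.42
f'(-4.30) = 0.06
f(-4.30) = -0.19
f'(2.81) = 0.15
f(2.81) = -0.64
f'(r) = (-1.92*r^2 + 7.86*r + 1.01)*(-0.33*r^3 + 0.83*r^2 + 4.66*r + 2.33)/(0.64*r^3 - 3.93*r^2 - 1.01*r - 3.39)^2 + (-0.99*r^2 + 1.66*r + 4.66)/(0.64*r^3 - 3.93*r^2 - 1.01*r - 3.39) = (0.7657*r^4 - 5.2982*r^3 + 16.358*r^2 + 12.6864*r - 13.4441)/(0.4096*r^6 - 5.0304*r^5 + 14.1521*r^4 + 3.5994*r^3 + 27.6655*r^2 + 6.8478*r + 11.4921)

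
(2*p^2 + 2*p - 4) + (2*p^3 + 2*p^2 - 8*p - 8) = 2*p^3 + 4*p^2 - 6*p - 12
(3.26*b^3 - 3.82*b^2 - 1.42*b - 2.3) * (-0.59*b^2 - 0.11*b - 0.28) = -1.9234*b^5 + 1.8952*b^4 + 0.3452*b^3 + 2.5828*b^2 + 0.6506*b + 0.644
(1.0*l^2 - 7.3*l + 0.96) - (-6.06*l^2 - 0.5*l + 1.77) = 7.06*l^2 - 6.8*l - 0.81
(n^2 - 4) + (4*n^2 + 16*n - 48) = 5*n^2 + 16*n - 52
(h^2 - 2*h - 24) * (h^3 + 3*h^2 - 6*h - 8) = h^5 + h^4 - 36*h^3 - 68*h^2 + 160*h + 192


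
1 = 1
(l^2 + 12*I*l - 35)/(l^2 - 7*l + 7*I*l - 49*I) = (l + 5*I)/(l - 7)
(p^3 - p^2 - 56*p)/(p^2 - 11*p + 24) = p*(p + 7)/(p - 3)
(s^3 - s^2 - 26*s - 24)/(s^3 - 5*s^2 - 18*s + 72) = (s + 1)/(s - 3)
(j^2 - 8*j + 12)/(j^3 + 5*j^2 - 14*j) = (j - 6)/(j*(j + 7))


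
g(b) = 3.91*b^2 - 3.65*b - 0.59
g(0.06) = -0.79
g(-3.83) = 70.74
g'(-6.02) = -50.73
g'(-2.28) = -21.48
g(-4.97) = 114.13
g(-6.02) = 163.08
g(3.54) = 35.49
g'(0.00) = -3.65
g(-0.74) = 4.25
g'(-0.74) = -9.44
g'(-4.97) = -42.52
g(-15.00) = 933.91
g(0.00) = -0.59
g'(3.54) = 24.03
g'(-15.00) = -120.95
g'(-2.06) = -19.76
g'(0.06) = -3.18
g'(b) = 7.82*b - 3.65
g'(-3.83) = -33.60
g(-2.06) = 23.52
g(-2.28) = 28.06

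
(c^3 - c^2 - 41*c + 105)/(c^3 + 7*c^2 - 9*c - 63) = (c - 5)/(c + 3)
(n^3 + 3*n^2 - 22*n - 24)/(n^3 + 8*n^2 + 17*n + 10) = (n^2 + 2*n - 24)/(n^2 + 7*n + 10)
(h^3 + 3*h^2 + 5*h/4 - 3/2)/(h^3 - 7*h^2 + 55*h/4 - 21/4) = (2*h^2 + 7*h + 6)/(2*h^2 - 13*h + 21)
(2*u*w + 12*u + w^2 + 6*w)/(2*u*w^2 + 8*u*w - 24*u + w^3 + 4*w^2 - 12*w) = 1/(w - 2)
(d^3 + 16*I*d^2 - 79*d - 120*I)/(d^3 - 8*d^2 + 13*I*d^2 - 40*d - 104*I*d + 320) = (d + 3*I)/(d - 8)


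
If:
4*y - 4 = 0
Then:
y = 1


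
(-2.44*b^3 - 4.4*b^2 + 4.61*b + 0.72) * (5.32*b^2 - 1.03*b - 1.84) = -12.9808*b^5 - 20.8948*b^4 + 33.5468*b^3 + 7.1781*b^2 - 9.224*b - 1.3248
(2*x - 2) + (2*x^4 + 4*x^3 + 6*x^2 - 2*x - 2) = 2*x^4 + 4*x^3 + 6*x^2 - 4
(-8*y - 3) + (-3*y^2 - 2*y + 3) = -3*y^2 - 10*y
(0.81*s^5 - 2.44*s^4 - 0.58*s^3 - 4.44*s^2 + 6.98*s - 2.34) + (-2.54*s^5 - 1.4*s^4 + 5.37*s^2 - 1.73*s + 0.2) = -1.73*s^5 - 3.84*s^4 - 0.58*s^3 + 0.93*s^2 + 5.25*s - 2.14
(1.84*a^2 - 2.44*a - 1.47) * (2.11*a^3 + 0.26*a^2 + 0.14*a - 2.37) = 3.8824*a^5 - 4.67*a^4 - 3.4785*a^3 - 5.0846*a^2 + 5.577*a + 3.4839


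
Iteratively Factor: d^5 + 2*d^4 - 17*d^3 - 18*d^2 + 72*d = (d - 2)*(d^4 + 4*d^3 - 9*d^2 - 36*d) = (d - 2)*(d + 3)*(d^3 + d^2 - 12*d) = d*(d - 2)*(d + 3)*(d^2 + d - 12) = d*(d - 2)*(d + 3)*(d + 4)*(d - 3)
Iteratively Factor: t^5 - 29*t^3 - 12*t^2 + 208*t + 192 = (t - 4)*(t^4 + 4*t^3 - 13*t^2 - 64*t - 48) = (t - 4)*(t + 3)*(t^3 + t^2 - 16*t - 16) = (t - 4)*(t + 3)*(t + 4)*(t^2 - 3*t - 4) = (t - 4)*(t + 1)*(t + 3)*(t + 4)*(t - 4)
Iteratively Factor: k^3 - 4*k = (k + 2)*(k^2 - 2*k) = (k - 2)*(k + 2)*(k)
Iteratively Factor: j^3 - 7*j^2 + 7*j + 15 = (j - 5)*(j^2 - 2*j - 3) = (j - 5)*(j - 3)*(j + 1)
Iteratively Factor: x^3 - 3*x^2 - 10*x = (x - 5)*(x^2 + 2*x) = x*(x - 5)*(x + 2)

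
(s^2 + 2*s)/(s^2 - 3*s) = (s + 2)/(s - 3)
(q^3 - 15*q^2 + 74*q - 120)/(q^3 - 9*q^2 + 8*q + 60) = (q - 4)/(q + 2)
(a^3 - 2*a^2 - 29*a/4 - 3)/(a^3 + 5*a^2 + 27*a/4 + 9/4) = (a - 4)/(a + 3)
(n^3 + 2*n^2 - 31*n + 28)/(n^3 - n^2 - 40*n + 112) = (n - 1)/(n - 4)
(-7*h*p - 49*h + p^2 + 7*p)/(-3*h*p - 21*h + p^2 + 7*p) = (-7*h + p)/(-3*h + p)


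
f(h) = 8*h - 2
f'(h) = 8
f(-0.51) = -6.08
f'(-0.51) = 8.00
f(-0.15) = -3.20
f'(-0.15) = 8.00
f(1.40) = 9.20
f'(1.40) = 8.00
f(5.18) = 39.44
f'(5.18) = 8.00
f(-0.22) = -3.76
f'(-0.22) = 8.00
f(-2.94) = -25.52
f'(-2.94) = 8.00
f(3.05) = 22.40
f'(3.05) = 8.00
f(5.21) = 39.68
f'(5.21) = 8.00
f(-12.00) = -98.00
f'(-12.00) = 8.00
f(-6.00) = -50.00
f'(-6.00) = 8.00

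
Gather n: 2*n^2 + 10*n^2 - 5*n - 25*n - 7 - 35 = 12*n^2 - 30*n - 42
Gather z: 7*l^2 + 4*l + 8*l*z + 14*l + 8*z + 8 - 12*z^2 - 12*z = 7*l^2 + 18*l - 12*z^2 + z*(8*l - 4) + 8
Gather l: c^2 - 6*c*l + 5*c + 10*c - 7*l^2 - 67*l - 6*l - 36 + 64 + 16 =c^2 + 15*c - 7*l^2 + l*(-6*c - 73) + 44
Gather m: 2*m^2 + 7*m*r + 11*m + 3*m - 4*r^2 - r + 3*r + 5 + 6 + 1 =2*m^2 + m*(7*r + 14) - 4*r^2 + 2*r + 12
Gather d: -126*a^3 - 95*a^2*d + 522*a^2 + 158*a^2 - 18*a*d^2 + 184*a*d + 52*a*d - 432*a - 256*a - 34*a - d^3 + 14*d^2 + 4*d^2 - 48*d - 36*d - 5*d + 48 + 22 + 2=-126*a^3 + 680*a^2 - 722*a - d^3 + d^2*(18 - 18*a) + d*(-95*a^2 + 236*a - 89) + 72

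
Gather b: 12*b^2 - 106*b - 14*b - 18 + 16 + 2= 12*b^2 - 120*b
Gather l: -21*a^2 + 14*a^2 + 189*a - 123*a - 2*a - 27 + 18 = -7*a^2 + 64*a - 9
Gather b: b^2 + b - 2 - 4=b^2 + b - 6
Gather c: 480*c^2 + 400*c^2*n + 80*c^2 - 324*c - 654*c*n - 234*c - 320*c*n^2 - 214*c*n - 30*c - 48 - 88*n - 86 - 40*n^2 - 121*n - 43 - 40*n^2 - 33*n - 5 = c^2*(400*n + 560) + c*(-320*n^2 - 868*n - 588) - 80*n^2 - 242*n - 182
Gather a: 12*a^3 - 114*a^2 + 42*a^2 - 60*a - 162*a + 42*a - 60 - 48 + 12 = 12*a^3 - 72*a^2 - 180*a - 96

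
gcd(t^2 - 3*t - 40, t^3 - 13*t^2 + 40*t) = t - 8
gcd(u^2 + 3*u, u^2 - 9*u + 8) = 1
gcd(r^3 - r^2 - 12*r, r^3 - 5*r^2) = r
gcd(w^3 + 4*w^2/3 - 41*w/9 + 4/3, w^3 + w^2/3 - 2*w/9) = w - 1/3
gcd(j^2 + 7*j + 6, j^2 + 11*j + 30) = j + 6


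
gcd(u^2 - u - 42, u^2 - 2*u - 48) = u + 6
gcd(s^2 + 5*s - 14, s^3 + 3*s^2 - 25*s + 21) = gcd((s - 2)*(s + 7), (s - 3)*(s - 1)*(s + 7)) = s + 7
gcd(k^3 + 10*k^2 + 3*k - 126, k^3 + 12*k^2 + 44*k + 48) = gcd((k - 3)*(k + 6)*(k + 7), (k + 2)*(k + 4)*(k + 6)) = k + 6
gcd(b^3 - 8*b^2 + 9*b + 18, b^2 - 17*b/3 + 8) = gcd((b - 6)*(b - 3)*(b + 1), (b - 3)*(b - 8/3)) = b - 3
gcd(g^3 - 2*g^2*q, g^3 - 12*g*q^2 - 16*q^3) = 1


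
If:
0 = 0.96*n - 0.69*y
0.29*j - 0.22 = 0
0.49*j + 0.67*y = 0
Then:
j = 0.76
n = -0.40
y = -0.55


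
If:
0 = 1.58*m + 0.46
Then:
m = -0.29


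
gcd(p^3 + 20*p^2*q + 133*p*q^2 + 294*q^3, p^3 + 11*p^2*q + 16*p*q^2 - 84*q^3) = p^2 + 13*p*q + 42*q^2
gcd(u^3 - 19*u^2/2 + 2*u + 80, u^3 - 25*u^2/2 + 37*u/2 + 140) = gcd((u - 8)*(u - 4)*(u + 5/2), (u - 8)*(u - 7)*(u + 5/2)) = u^2 - 11*u/2 - 20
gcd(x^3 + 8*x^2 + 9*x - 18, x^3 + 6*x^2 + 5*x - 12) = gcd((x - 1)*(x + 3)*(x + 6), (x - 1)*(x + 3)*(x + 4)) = x^2 + 2*x - 3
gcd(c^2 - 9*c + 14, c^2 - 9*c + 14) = c^2 - 9*c + 14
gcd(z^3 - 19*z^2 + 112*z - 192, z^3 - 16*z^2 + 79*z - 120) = z^2 - 11*z + 24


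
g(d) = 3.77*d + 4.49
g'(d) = 3.77000000000000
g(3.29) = 16.89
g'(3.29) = 3.77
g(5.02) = 23.42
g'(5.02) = 3.77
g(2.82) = 15.12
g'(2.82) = 3.77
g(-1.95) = -2.86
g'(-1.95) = 3.77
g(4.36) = 20.93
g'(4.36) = 3.77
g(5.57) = 25.49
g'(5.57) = 3.77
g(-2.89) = -6.41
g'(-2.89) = 3.77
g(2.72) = 14.74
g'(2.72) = 3.77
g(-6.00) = -18.13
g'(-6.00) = 3.77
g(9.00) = 38.42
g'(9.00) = 3.77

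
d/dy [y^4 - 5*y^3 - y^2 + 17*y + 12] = 4*y^3 - 15*y^2 - 2*y + 17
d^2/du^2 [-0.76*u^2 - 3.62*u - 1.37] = -1.52000000000000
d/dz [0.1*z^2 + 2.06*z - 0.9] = 0.2*z + 2.06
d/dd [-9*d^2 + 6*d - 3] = 6 - 18*d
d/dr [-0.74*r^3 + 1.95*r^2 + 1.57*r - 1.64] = -2.22*r^2 + 3.9*r + 1.57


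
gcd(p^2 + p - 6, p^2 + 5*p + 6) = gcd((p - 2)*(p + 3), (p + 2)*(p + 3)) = p + 3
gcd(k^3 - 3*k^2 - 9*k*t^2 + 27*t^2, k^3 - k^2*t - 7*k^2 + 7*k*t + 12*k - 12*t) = k - 3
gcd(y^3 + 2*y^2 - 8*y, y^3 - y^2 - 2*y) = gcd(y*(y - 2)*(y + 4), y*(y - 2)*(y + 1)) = y^2 - 2*y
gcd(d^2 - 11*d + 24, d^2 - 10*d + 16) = d - 8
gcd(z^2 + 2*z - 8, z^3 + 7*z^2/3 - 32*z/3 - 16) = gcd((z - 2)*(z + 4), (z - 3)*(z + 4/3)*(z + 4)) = z + 4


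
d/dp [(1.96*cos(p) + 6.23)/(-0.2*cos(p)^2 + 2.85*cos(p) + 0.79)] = (-0.392*cos(p)^2 - 2.492*cos(p) + 16.2071)*sin(p)/(0.04*cos(p)^4 - 1.14*cos(p)^3 + 7.8065*cos(p)^2 + 4.503*cos(p) + 0.6241)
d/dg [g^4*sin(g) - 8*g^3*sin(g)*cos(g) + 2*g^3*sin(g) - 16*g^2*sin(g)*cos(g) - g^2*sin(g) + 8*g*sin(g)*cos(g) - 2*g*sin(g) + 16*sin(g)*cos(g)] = g^4*cos(g) + 4*g^3*sin(g) + 2*g^3*cos(g) - 8*g^3*cos(2*g) + 6*g^2*sin(g) - 12*g^2*sin(2*g) - g^2*cos(g) - 16*g^2*cos(2*g) - 16*g*sin(2*g) - 2*sqrt(2)*g*sin(g + pi/4) + 8*g*cos(2*g) - 2*sin(g) + 4*sin(2*g) + 16*cos(2*g)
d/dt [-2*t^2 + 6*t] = 6 - 4*t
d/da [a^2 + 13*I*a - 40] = 2*a + 13*I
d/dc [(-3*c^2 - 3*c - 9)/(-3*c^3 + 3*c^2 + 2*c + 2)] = 3*(-3*c^4 - 6*c^3 - 26*c^2 + 14*c + 4)/(9*c^6 - 18*c^5 - 3*c^4 + 16*c^2 + 8*c + 4)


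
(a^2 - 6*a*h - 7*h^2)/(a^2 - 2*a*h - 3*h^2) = (a - 7*h)/(a - 3*h)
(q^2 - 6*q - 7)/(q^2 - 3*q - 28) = (q + 1)/(q + 4)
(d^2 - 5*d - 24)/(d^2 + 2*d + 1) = (d^2 - 5*d - 24)/(d^2 + 2*d + 1)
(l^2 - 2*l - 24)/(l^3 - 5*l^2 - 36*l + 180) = (l + 4)/(l^2 + l - 30)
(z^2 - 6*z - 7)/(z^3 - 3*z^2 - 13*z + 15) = (z^2 - 6*z - 7)/(z^3 - 3*z^2 - 13*z + 15)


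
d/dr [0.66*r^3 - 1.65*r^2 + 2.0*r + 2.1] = 1.98*r^2 - 3.3*r + 2.0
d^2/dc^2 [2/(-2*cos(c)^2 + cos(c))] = 2*(4*(1 - cos(2*c))^2 + 15*cos(c)/2 + 9*cos(2*c)/2 - 3*cos(3*c)/2 - 27/2)/((2*cos(c) - 1)^3*cos(c)^3)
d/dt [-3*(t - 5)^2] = 30 - 6*t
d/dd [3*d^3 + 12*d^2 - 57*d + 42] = 9*d^2 + 24*d - 57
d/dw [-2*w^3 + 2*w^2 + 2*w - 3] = -6*w^2 + 4*w + 2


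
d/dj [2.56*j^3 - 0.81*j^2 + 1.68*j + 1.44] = 7.68*j^2 - 1.62*j + 1.68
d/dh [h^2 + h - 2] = 2*h + 1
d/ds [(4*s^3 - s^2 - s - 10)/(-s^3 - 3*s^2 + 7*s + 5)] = (-13*s^4 + 54*s^3 + 20*s^2 - 70*s + 65)/(s^6 + 6*s^5 - 5*s^4 - 52*s^3 + 19*s^2 + 70*s + 25)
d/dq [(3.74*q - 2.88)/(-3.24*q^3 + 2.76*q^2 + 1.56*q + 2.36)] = (24.2352*q^3 - 38.316*q^2 + 15.8976*q + 13.3192)/(10.4976*q^6 - 17.8848*q^5 - 2.4912*q^4 - 6.6816*q^3 + 15.4608*q^2 + 7.3632*q + 5.5696)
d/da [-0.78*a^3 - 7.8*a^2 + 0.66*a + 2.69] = -2.34*a^2 - 15.6*a + 0.66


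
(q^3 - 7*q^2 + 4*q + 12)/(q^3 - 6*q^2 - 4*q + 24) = (q + 1)/(q + 2)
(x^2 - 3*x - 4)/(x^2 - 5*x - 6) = (x - 4)/(x - 6)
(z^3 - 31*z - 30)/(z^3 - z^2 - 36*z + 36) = (z^2 + 6*z + 5)/(z^2 + 5*z - 6)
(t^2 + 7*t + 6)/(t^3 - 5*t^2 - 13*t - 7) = (t + 6)/(t^2 - 6*t - 7)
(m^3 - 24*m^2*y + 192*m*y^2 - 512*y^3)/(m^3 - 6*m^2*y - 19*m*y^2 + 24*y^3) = (-m^2 + 16*m*y - 64*y^2)/(-m^2 - 2*m*y + 3*y^2)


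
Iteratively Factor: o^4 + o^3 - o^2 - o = (o)*(o^3 + o^2 - o - 1) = o*(o + 1)*(o^2 - 1) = o*(o + 1)^2*(o - 1)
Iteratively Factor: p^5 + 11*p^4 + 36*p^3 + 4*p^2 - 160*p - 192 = (p + 4)*(p^4 + 7*p^3 + 8*p^2 - 28*p - 48) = (p - 2)*(p + 4)*(p^3 + 9*p^2 + 26*p + 24) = (p - 2)*(p + 2)*(p + 4)*(p^2 + 7*p + 12) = (p - 2)*(p + 2)*(p + 3)*(p + 4)*(p + 4)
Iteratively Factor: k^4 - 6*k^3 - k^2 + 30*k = (k - 5)*(k^3 - k^2 - 6*k) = k*(k - 5)*(k^2 - k - 6) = k*(k - 5)*(k + 2)*(k - 3)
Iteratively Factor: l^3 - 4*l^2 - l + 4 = (l - 1)*(l^2 - 3*l - 4) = (l - 4)*(l - 1)*(l + 1)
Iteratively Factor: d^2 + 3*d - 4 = (d - 1)*(d + 4)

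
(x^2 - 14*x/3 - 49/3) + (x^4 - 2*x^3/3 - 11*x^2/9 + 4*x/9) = x^4 - 2*x^3/3 - 2*x^2/9 - 38*x/9 - 49/3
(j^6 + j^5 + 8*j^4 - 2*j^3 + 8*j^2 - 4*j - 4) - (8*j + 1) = j^6 + j^5 + 8*j^4 - 2*j^3 + 8*j^2 - 12*j - 5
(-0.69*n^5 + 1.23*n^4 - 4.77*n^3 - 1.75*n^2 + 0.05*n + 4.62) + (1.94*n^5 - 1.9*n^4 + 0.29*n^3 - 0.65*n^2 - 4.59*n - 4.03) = 1.25*n^5 - 0.67*n^4 - 4.48*n^3 - 2.4*n^2 - 4.54*n + 0.59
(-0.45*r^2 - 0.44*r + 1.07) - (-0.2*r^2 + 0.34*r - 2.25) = -0.25*r^2 - 0.78*r + 3.32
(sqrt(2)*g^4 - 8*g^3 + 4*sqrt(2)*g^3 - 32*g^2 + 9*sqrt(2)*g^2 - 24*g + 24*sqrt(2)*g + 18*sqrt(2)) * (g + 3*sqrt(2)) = sqrt(2)*g^5 - 2*g^4 + 4*sqrt(2)*g^4 - 15*sqrt(2)*g^3 - 8*g^3 - 72*sqrt(2)*g^2 + 30*g^2 - 54*sqrt(2)*g + 144*g + 108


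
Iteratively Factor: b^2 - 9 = (b + 3)*(b - 3)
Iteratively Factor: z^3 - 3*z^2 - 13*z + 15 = (z - 5)*(z^2 + 2*z - 3) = (z - 5)*(z - 1)*(z + 3)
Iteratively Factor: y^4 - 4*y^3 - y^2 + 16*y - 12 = (y - 2)*(y^3 - 2*y^2 - 5*y + 6) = (y - 2)*(y + 2)*(y^2 - 4*y + 3) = (y - 3)*(y - 2)*(y + 2)*(y - 1)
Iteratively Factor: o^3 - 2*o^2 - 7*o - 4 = (o + 1)*(o^2 - 3*o - 4) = (o + 1)^2*(o - 4)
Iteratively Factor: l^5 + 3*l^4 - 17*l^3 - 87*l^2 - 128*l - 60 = (l + 1)*(l^4 + 2*l^3 - 19*l^2 - 68*l - 60) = (l + 1)*(l + 2)*(l^3 - 19*l - 30) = (l + 1)*(l + 2)^2*(l^2 - 2*l - 15) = (l + 1)*(l + 2)^2*(l + 3)*(l - 5)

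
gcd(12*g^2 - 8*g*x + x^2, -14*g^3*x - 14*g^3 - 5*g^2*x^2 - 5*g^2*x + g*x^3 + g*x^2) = 1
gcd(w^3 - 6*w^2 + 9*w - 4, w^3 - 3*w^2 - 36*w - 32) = 1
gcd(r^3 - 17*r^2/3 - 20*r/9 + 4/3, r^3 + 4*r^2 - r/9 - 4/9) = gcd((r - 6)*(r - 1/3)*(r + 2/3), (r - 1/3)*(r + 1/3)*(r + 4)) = r - 1/3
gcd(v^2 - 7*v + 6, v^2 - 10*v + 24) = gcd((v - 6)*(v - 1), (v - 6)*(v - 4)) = v - 6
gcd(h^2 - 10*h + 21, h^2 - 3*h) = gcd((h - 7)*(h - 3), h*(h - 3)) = h - 3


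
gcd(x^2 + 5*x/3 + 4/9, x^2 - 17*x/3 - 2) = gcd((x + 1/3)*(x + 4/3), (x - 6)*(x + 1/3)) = x + 1/3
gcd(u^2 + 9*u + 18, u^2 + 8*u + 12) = u + 6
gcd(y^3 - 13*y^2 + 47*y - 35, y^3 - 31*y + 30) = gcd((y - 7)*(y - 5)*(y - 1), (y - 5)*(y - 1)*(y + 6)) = y^2 - 6*y + 5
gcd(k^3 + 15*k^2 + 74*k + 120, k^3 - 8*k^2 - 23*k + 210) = k + 5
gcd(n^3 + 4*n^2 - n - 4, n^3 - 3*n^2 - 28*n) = n + 4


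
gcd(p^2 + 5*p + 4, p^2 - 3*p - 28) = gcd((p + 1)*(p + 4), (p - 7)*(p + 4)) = p + 4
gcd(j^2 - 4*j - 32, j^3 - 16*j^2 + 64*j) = j - 8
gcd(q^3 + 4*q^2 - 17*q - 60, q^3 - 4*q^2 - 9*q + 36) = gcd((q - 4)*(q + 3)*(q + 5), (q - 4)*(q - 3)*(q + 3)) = q^2 - q - 12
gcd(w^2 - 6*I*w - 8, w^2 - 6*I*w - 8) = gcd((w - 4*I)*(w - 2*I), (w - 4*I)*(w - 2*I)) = w^2 - 6*I*w - 8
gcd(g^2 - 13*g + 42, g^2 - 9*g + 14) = g - 7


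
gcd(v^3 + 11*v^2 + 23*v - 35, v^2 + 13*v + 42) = v + 7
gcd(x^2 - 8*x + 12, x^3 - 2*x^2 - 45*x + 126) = x - 6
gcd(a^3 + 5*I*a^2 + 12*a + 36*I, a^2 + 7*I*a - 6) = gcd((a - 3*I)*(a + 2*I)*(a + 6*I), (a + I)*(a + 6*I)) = a + 6*I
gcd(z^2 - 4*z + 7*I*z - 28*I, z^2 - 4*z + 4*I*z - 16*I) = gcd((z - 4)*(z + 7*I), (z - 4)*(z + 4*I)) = z - 4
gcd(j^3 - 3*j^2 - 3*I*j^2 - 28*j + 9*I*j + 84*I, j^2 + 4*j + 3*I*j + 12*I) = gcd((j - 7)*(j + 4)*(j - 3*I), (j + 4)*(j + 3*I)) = j + 4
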